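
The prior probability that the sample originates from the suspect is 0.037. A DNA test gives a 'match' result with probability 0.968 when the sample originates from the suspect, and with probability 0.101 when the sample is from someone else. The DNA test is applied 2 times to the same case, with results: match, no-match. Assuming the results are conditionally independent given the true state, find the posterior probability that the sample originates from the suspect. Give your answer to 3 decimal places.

Posterior P(H) ≈ 0.013

Let H be the event that the sample originates from the suspect; start with P(H) = 0.037. P('match'|H) = 0.968, P('match'|¬H) = 0.101.
Update on result 1 ('match'): P(H) ← 0.968·0.0370 / (0.968·0.0370 + 0.101·0.9630) = 0.035816/0.13308 = 0.2691.
Update on result 2 ('no-match'): P(H) ← 0.032·0.2691 / (0.032·0.2691 + 0.899·0.7309) = 0.0086123/0.66566 = 0.0129.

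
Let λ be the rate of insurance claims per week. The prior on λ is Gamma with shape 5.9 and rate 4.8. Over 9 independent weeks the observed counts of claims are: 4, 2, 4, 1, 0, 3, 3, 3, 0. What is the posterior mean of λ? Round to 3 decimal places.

Posterior mean ≈ 1.877

Total count ∑xᵢ = 20 over n = 9 weeks.
Gamma is conjugate to the Poisson likelihood: posterior is Gamma(shape = 5.9+20 = 25.9, rate = 4.8+9 = 13.8).
Posterior mean = shape/rate = 25.9/13.8 = 1.877.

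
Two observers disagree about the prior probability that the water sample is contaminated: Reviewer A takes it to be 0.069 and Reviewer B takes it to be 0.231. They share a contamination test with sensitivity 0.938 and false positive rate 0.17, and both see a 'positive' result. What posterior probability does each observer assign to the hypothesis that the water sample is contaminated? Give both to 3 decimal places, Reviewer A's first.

Reviewer A: 0.290; Reviewer B: 0.624

P('+'|H) = 0.938, P('+'|¬H) = 0.17.
Reviewer A: numerator 0.938·0.069 = 0.064722; evidence = 0.064722+0.17·0.931 = 0.22299; posterior = 0.290.
Reviewer B: numerator 0.938·0.231 = 0.21668; evidence = 0.21668+0.17·0.769 = 0.34741; posterior = 0.624.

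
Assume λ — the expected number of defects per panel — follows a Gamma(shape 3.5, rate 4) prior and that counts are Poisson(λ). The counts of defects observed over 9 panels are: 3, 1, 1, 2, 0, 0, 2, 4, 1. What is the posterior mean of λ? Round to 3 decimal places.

Posterior mean ≈ 1.346

The Poisson likelihood adds the total count to the shape and the number of exposure periods to the rate. Here ∑xᵢ = 14 and n = 9, so shape 3.5→17.5 and rate 4→13.
Posterior mean = shape/rate = 17.5/13 = 1.346.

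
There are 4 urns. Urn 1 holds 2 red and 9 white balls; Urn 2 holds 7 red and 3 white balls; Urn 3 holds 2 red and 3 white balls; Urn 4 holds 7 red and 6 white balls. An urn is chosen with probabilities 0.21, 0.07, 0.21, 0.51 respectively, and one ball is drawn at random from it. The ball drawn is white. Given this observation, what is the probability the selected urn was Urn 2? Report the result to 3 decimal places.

Posterior probability ≈ 0.038

P(white|Urn 1) = 0.8182; P(white|Urn 2) = 0.3; P(white|Urn 3) = 0.6; P(white|Urn 4) = 0.4615.
Prior × likelihood for each source: 0.21·0.8182=0.1718, 0.07·0.3=0.02100, 0.21·0.6=0.1260, 0.51·0.4615=0.2354. Summing gives P(white) = 0.55420.
P(Urn 2 | white) = 0.02100 / 0.55420 = 0.038.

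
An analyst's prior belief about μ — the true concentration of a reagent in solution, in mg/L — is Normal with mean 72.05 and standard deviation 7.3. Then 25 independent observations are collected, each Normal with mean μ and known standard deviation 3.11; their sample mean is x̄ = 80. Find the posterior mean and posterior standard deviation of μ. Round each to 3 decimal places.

With known σ, the Normal prior is conjugate. Weight on the data is w = (n/σ²)/(n/σ² + 1/τ₀²) = 2.58475/(2.58475+0.0187652) = 0.99279.
Posterior mean = w·x̄ + (1−w)·μ₀ = 0.99279·80 + 0.0072076·72.05 = 79.943. Posterior variance = 1/(2.58475+0.0187652) = 0.384095, so SD = 0.620.

Posterior mean ≈ 79.943; posterior SD ≈ 0.620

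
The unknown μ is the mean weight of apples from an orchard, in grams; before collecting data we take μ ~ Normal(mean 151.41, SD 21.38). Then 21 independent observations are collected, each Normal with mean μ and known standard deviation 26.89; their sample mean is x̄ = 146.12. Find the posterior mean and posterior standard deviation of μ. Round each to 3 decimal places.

Posterior mean ≈ 146.491; posterior SD ≈ 5.659

With known σ, the Normal prior is conjugate. Weight on the data is w = (n/σ²)/(n/σ² + 1/τ₀²) = 0.0290427/(0.0290427+0.00218768) = 0.92995.
Posterior mean = w·x̄ + (1−w)·μ₀ = 0.92995·146.12 + 0.070050·151.41 = 146.491. Posterior variance = 1/(0.0290427+0.00218768) = 32.0201, so SD = 5.659.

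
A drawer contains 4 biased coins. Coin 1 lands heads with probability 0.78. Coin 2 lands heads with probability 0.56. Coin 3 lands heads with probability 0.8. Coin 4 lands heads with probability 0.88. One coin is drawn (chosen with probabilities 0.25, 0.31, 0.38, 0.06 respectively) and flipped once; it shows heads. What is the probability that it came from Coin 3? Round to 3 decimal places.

Tabulate prior·likelihood by source: [1] prior 0.25, lik 0.78, product 0.1950; [2] prior 0.31, lik 0.56, product 0.1736; [3] prior 0.38, lik 0.8, product 0.3040; [4] prior 0.06, lik 0.88, product 0.05280.
Normalizing constant = 0.72540; the posterior for Coin 3 is its product over the sum, 0.3040/0.72540 = 0.419.

Posterior probability ≈ 0.419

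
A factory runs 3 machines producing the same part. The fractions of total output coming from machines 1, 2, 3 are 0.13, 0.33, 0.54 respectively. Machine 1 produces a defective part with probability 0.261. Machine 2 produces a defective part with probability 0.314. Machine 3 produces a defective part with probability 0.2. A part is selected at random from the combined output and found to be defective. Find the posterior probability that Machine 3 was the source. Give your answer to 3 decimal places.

Tabulate prior·likelihood by source: [1] prior 0.13, lik 0.261, product 0.03393; [2] prior 0.33, lik 0.314, product 0.1036; [3] prior 0.54, lik 0.2, product 0.1080.
Normalizing constant = 0.24555; the posterior for Machine 3 is its product over the sum, 0.1080/0.24555 = 0.440.

Posterior probability ≈ 0.440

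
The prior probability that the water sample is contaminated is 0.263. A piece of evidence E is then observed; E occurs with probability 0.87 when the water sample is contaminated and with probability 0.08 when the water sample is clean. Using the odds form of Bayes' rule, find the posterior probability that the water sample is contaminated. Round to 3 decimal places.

Posterior probability ≈ 0.795

Prior odds = 0.263/(1−0.263) = 0.35685.
Likelihood ratio for E = 0.87/0.08 = 10.875.
Posterior odds = prior odds × LR = 3.8808.
Posterior probability = odds/(1+odds) = 3.8808/4.8808 = 0.795.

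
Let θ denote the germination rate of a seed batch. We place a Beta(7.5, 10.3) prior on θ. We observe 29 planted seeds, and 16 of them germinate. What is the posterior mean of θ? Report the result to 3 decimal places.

Posterior mean ≈ 0.502

The binomial likelihood is conjugate to the Beta prior: with 16 successes and 13 failures, the posterior is Beta(7.5+16, 10.3+13) = Beta(23.5, 23.3).
Posterior mean = α/(α+β) = 23.5/46.8 = 0.502.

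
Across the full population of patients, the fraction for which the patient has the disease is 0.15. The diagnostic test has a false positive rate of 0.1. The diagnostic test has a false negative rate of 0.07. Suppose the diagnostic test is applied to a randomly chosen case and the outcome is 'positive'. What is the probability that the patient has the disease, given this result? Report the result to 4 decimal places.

Let H be the event that the patient has the disease. P(H) = 0.15, so P(¬H) = 0.85. With E the 'positive' result, P(E|H) = 0.93 and P(E|¬H) = 0.1.
P(E) = 0.93·0.15 + 0.1·0.85 = 0.13950 + 0.085000 = 0.22450.
By Bayes' theorem, P(H|E) = 0.13950 / 0.22450 = 0.6214.

P(H | E) ≈ 0.6214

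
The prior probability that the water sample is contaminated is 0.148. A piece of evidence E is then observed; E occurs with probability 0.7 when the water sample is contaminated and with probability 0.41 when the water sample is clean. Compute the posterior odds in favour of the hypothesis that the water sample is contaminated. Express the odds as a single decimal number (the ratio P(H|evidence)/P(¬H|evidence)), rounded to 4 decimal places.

Posterior odds ≈ 0.2966

Prior odds = 0.148/(1−0.148) = 0.17371.
Likelihood ratio for E = 0.7/0.41 = 1.7073.
Posterior odds = prior odds × LR = 0.29658.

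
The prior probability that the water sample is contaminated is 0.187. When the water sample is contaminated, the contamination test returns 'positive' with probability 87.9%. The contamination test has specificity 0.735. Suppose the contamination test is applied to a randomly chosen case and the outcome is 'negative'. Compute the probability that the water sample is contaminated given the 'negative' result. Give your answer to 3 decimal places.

Let H be the event that the water sample is contaminated. P(H) = 0.187, so P(¬H) = 0.813. With E the 'negative' result, P(E|H) = 0.121 and P(E|¬H) = 0.735.
P(E) = 0.121·0.187 + 0.735·0.813 = 0.022627 + 0.59755 = 0.62018.
By Bayes' theorem, P(H|E) = 0.022627 / 0.62018 = 0.036.

P(H | E) ≈ 0.036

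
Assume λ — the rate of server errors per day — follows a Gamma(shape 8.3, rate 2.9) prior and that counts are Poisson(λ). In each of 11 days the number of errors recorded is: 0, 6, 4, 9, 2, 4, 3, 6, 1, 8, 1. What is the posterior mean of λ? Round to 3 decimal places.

The Poisson likelihood adds the total count to the shape and the number of exposure periods to the rate. Here ∑xᵢ = 44 and n = 11, so shape 8.3→52.3 and rate 2.9→13.9.
Posterior mean = shape/rate = 52.3/13.9 = 3.763.

Posterior mean ≈ 3.763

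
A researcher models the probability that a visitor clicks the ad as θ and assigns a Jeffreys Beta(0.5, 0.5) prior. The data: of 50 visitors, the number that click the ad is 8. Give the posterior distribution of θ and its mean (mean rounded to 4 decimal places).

Posterior: Beta(8.5, 42.5); mean ≈ 0.1667

The binomial likelihood is conjugate to the Beta prior: with 8 successes and 42 failures, the posterior is Beta(0.5+8, 0.5+42) = Beta(8.5, 42.5).
Posterior mean = α/(α+β) = 8.5/51 = 0.1667.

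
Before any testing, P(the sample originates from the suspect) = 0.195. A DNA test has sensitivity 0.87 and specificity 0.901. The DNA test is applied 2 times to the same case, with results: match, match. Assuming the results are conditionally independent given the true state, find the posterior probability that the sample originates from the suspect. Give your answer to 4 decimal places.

Posterior P(H) ≈ 0.9493

Let H be the event that the sample originates from the suspect; start with P(H) = 0.195. P('match'|H) = 0.87, P('match'|¬H) = 0.099.
Update on result 1 ('match'): P(H) ← 0.87·0.1950 / (0.87·0.1950 + 0.099·0.8050) = 0.16965/0.24934 = 0.6804.
Update on result 2 ('match'): P(H) ← 0.87·0.6804 / (0.87·0.6804 + 0.099·0.3196) = 0.59193/0.62357 = 0.9493.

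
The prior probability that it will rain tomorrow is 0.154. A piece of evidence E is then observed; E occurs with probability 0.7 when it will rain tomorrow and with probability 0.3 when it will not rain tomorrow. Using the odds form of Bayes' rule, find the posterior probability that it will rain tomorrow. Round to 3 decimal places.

Posterior probability ≈ 0.298

Prior odds = 0.154/(1−0.154) = 0.18203. In log-odds, ln(0.18203) = -1.7036.
Add log likelihood ratio: ln(2.3333) = 0.84730.
Posterior log-odds = -0.85627, so posterior odds = exp(-0.85627) = 0.42474. Converting, P(H|E) = 0.42474/1.4247 = 0.298.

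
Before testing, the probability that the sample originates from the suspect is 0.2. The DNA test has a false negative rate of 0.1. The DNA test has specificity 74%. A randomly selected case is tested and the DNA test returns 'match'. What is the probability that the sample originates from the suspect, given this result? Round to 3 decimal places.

Let H be the event that the sample originates from the suspect. P(H) = 0.2, so P(¬H) = 0.8. With E the 'match' result, P(E|H) = 0.9 and P(E|¬H) = 0.26.
P(E) = 0.9·0.2 + 0.26·0.8 = 0.18000 + 0.20800 = 0.38800.
By Bayes' theorem, P(H|E) = 0.18000 / 0.38800 = 0.464.

P(H | E) ≈ 0.464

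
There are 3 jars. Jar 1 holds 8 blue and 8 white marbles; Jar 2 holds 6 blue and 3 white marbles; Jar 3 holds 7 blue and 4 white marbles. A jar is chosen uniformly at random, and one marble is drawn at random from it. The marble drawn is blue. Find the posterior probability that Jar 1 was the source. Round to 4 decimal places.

Posterior probability ≈ 0.2773

P(blue|Jar 1) = 0.5; P(blue|Jar 2) = 0.6667; P(blue|Jar 3) = 0.6364.
Prior × likelihood for each source: 0.333333·0.5=0.1667, 0.333333·0.6667=0.2222, 0.333333·0.6364=0.2121. Summing gives P(blue) = 0.60101.
P(Jar 1 | blue) = 0.1667 / 0.60101 = 0.2773.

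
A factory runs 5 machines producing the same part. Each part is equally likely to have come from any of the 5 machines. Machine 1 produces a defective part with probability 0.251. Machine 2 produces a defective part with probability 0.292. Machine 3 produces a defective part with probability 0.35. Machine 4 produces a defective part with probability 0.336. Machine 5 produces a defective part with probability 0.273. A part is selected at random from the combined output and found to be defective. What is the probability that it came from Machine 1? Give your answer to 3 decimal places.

Posterior probability ≈ 0.167

Tabulate prior·likelihood by source: [1] prior 0.2, lik 0.251, product 0.05020; [2] prior 0.2, lik 0.292, product 0.05840; [3] prior 0.2, lik 0.35, product 0.07000; [4] prior 0.2, lik 0.336, product 0.06720; [5] prior 0.2, lik 0.273, product 0.05460.
Normalizing constant = 0.30040; the posterior for Machine 1 is its product over the sum, 0.05020/0.30040 = 0.167.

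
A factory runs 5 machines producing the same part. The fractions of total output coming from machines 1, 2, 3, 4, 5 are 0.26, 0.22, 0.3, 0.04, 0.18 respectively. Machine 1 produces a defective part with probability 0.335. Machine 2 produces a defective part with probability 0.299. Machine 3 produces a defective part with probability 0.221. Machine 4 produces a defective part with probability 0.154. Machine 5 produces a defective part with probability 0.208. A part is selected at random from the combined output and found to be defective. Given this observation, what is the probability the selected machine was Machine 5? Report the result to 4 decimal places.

Tabulate prior·likelihood by source: [1] prior 0.26, lik 0.335, product 0.08710; [2] prior 0.22, lik 0.299, product 0.06578; [3] prior 0.3, lik 0.221, product 0.06630; [4] prior 0.04, lik 0.154, product 0.006160; [5] prior 0.18, lik 0.208, product 0.03744.
Normalizing constant = 0.26278; the posterior for Machine 5 is its product over the sum, 0.03744/0.26278 = 0.1425.

Posterior probability ≈ 0.1425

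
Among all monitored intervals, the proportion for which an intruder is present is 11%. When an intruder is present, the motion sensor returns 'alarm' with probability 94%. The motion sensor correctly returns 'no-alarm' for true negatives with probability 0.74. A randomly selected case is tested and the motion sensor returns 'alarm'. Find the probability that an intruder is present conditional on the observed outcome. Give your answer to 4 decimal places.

Write H for 'an intruder is present'. Prior odds H:¬H = 0.11/0.89 = 0.12360. For the 'alarm' outcome, the likelihood ratio is 0.94/0.26 = 3.6154.
Posterior odds = 0.12360 × 3.6154 = 0.44685, so P(H|E) = 0.44685/(1+0.44685) = 0.3088.

P(H | E) ≈ 0.3088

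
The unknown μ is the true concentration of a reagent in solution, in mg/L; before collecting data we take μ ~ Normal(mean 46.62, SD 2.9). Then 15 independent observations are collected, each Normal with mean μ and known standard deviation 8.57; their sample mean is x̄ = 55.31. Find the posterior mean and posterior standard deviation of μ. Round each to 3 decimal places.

Prior precision 1/τ₀² = 1/2.9² = 0.118906; data precision n/σ² = 15/8.57² = 0.204235.
Posterior precision = 0.118906 + 0.204235 = 0.323141, giving posterior SD = 1/√0.323141 = 1.759.
Posterior mean = (0.118906·46.62 + 0.204235·55.31) / 0.323141 = 52.112.

Posterior mean ≈ 52.112; posterior SD ≈ 1.759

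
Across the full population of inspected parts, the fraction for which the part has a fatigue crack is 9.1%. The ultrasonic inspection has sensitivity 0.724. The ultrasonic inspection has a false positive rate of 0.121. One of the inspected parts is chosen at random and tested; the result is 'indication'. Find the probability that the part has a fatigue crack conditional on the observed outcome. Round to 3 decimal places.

P(H | E) ≈ 0.375

Write H for 'the part has a fatigue crack'. Prior odds H:¬H = 0.091/0.909 = 0.10011. For the 'indication' outcome, the likelihood ratio is 0.724/0.121 = 5.9835.
Posterior odds = 0.10011 × 5.9835 = 0.59901, so P(H|E) = 0.59901/(1+0.59901) = 0.375.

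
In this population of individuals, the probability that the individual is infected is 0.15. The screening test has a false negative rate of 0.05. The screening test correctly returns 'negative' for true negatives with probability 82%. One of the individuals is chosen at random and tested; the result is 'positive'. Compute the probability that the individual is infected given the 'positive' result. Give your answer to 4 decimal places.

P(H | E) ≈ 0.4822

Let H be the event that the individual is infected. P(H) = 0.15, so P(¬H) = 0.85. With E the 'positive' result, P(E|H) = 0.95 and P(E|¬H) = 0.18.
P(E) = 0.95·0.15 + 0.18·0.85 = 0.14250 + 0.15300 = 0.29550.
By Bayes' theorem, P(H|E) = 0.14250 / 0.29550 = 0.4822.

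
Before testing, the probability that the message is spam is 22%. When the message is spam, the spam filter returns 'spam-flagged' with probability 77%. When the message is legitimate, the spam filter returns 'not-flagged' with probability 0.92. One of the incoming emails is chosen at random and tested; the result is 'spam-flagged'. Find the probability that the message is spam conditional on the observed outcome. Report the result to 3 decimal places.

Let H be the event that the message is spam. P(H) = 0.22, so P(¬H) = 0.78. With E the 'spam-flagged' result, P(E|H) = 0.77 and P(E|¬H) = 0.08.
P(E) = 0.77·0.22 + 0.08·0.78 = 0.16940 + 0.062400 = 0.23180.
By Bayes' theorem, P(H|E) = 0.16940 / 0.23180 = 0.731.

P(H | E) ≈ 0.731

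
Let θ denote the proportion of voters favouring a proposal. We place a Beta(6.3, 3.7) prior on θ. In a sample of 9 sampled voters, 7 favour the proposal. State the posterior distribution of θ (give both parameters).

Posterior: Beta(13.3, 5.7)

The binomial likelihood is conjugate to the Beta prior: with 7 successes and 2 failures, the posterior is Beta(6.3+7, 3.7+2) = Beta(13.3, 5.7).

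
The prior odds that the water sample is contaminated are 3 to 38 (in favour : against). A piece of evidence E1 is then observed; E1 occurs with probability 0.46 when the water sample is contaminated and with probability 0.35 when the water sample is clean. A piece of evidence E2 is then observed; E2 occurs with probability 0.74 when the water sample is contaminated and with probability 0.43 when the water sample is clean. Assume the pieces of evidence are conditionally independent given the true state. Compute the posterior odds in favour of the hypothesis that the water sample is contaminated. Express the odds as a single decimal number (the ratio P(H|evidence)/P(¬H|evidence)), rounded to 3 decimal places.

Posterior odds ≈ 0.179

Prior odds = 3/38 = 0.078947. In log-odds, ln(0.078947) = -2.5390.
Add log likelihood ratios: ln(1.3143) + ln(1.7209) = 0.81616.
Posterior log-odds = -1.7228, so posterior odds = exp(-1.7228) = 0.17856.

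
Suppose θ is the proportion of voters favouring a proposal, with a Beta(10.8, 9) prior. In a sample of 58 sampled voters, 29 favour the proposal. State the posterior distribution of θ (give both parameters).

Posterior: Beta(39.8, 38)

Observing 29 successes and 29 failures updates Beta(10.8, 9) by adding the success and failure counts to the two shape parameters: α = 10.8+29 = 39.8, β = 9+29 = 38.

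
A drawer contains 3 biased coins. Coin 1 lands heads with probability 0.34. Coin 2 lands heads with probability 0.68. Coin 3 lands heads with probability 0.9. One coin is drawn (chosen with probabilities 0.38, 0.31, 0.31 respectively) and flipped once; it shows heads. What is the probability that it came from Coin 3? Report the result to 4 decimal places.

Posterior probability ≈ 0.4507

P(heads|C1) = 0.34; P(heads|C2) = 0.68; P(heads|C3) = 0.9.
Prior × likelihood for each source: 0.38·0.34=0.1292, 0.31·0.68=0.2108, 0.31·0.9=0.2790. Summing gives P(heads) = 0.61900.
P(Coin 3 | heads) = 0.2790 / 0.61900 = 0.4507.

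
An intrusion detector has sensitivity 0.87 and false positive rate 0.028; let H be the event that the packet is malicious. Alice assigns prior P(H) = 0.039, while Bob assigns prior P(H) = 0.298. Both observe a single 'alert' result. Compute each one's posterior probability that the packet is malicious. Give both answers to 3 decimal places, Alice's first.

Alice: 0.558; Bob: 0.930

P('+'|H) = 0.87, P('+'|¬H) = 0.028.
Alice: numerator 0.87·0.039 = 0.033930; evidence = 0.033930+0.028·0.961 = 0.060838; posterior = 0.558.
Bob: numerator 0.87·0.298 = 0.25926; evidence = 0.25926+0.028·0.702 = 0.27892; posterior = 0.930.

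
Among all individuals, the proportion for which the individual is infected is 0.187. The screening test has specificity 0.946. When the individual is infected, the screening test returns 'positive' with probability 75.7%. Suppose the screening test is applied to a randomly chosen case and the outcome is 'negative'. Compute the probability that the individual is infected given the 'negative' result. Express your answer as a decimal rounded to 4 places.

P(H | E) ≈ 0.0558

Write H for 'the individual is infected'. Prior odds H:¬H = 0.187/0.813 = 0.23001. For the 'negative' outcome, the likelihood ratio is 0.243/0.946 = 0.25687.
Posterior odds = 0.23001 × 0.25687 = 0.059083, so P(H|E) = 0.059083/(1+0.059083) = 0.0558.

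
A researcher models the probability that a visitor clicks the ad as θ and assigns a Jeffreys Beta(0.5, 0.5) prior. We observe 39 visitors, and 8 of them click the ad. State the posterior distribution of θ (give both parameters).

Observing 8 successes and 31 failures updates Beta(0.5, 0.5) by adding the success and failure counts to the two shape parameters: α = 0.5+8 = 8.5, β = 0.5+31 = 31.5.

Posterior: Beta(8.5, 31.5)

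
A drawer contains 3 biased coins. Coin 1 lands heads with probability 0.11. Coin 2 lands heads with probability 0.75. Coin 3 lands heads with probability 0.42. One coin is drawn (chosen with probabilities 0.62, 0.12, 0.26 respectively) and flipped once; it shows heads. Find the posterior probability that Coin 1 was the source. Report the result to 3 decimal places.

Posterior probability ≈ 0.255

P(heads|C1) = 0.11; P(heads|C2) = 0.75; P(heads|C3) = 0.42.
Prior × likelihood for each source: 0.62·0.11=0.06820, 0.12·0.75=0.09000, 0.26·0.42=0.1092. Summing gives P(heads) = 0.26740.
P(Coin 1 | heads) = 0.06820 / 0.26740 = 0.255.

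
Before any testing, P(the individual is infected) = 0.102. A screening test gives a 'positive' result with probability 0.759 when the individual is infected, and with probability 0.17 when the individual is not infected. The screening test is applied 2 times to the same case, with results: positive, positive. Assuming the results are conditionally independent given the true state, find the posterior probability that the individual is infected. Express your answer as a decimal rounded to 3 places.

With H the event that the individual is infected, the joint likelihood of the observed sequence is P(data|H) = 0.759·0.759 = 0.57608 and P(data|¬H) = 0.17·0.17 = 0.028900.
Bayes: P(H|data) = 0.102·0.57608 / (0.102·0.57608 + 0.898·0.028900) = 0.058760/0.084712 = 0.6936.

Posterior P(H) ≈ 0.694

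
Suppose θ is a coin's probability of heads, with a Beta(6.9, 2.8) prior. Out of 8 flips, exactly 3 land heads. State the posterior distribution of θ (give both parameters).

Posterior: Beta(9.9, 7.8)

Observing 3 successes and 5 failures updates Beta(6.9, 2.8) by adding the success and failure counts to the two shape parameters: α = 6.9+3 = 9.9, β = 2.8+5 = 7.8.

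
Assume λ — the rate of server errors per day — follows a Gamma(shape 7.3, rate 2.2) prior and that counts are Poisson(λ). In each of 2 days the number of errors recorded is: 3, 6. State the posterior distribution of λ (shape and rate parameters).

Total count ∑xᵢ = 9 over n = 2 days.
Gamma is conjugate to the Poisson likelihood: posterior is Gamma(shape = 7.3+9 = 16.3, rate = 2.2+2 = 4.2).

Posterior: Gamma(shape=16.3, rate=4.2)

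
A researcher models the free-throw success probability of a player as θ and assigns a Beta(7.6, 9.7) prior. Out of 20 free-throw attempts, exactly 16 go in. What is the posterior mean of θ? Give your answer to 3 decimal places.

Observing 16 successes and 4 failures updates Beta(7.6, 9.7) by adding the success and failure counts to the two shape parameters: α = 7.6+16 = 23.6, β = 9.7+4 = 13.7.
E[θ | data] = 23.6/(23.6+13.7) = 0.633.

Posterior mean ≈ 0.633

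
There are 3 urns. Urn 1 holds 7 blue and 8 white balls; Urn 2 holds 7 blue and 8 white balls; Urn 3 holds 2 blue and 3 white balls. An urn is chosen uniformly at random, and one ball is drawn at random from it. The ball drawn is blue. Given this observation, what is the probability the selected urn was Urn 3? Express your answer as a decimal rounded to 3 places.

Posterior probability ≈ 0.300

Tabulate prior·likelihood by source: [1] prior 0.333333, lik 0.4667, product 0.1556; [2] prior 0.333333, lik 0.4667, product 0.1556; [3] prior 0.333333, lik 0.4, product 0.1333.
Normalizing constant = 0.44444; the posterior for Urn 3 is its product over the sum, 0.1333/0.44444 = 0.300.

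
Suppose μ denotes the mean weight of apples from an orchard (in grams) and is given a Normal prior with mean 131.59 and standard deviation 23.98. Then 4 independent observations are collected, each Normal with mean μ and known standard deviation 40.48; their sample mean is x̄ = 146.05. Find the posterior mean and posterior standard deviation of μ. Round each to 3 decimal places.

Posterior mean ≈ 140.034; posterior SD ≈ 15.467

With known σ, the Normal prior is conjugate. Weight on the data is w = (n/σ²)/(n/σ² + 1/τ₀²) = 0.00244106/(0.00244106+0.00173901) = 0.58398.
Posterior mean = w·x̄ + (1−w)·μ₀ = 0.58398·146.05 + 0.41602·131.59 = 140.034. Posterior variance = 1/(0.00244106+0.00173901) = 239.230, so SD = 15.467.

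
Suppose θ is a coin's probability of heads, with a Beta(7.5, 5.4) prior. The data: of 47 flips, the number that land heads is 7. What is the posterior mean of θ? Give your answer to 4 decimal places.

Posterior mean ≈ 0.2421

Observing 7 successes and 40 failures updates Beta(7.5, 5.4) by adding the success and failure counts to the two shape parameters: α = 7.5+7 = 14.5, β = 5.4+40 = 45.4.
E[θ | data] = 14.5/(14.5+45.4) = 0.2421.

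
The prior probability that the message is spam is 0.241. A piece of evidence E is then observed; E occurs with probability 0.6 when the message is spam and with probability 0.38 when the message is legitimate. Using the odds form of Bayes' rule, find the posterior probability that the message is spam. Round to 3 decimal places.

Prior odds = 0.241/(1−0.241) = 0.31752. In log-odds, ln(0.31752) = -1.1472.
Add log likelihood ratio: ln(1.5789) = 0.45676.
Posterior log-odds = -0.69045, so posterior odds = exp(-0.69045) = 0.50135. Converting, P(H|E) = 0.50135/1.5014 = 0.334.

Posterior probability ≈ 0.334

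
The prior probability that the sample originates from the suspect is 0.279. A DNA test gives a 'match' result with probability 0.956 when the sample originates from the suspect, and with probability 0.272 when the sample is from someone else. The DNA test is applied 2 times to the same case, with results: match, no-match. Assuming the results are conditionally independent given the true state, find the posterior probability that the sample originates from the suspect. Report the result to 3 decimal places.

Posterior P(H) ≈ 0.076

Let H be the event that the sample originates from the suspect; start with P(H) = 0.279. P('match'|H) = 0.956, P('match'|¬H) = 0.272.
Update on result 1 ('match'): P(H) ← 0.956·0.2790 / (0.956·0.2790 + 0.272·0.7210) = 0.26672/0.46284 = 0.5763.
Update on result 2 ('no-match'): P(H) ← 0.044·0.5763 / (0.044·0.5763 + 0.728·0.4237) = 0.025356/0.33382 = 0.0760.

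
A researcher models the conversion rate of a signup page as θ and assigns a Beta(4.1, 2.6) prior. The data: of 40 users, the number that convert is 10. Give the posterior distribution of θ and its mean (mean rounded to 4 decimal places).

Posterior: Beta(14.1, 32.6); mean ≈ 0.3019

Observing 10 successes and 30 failures updates Beta(4.1, 2.6) by adding the success and failure counts to the two shape parameters: α = 4.1+10 = 14.1, β = 2.6+30 = 32.6.
E[θ | data] = 14.1/(14.1+32.6) = 0.3019.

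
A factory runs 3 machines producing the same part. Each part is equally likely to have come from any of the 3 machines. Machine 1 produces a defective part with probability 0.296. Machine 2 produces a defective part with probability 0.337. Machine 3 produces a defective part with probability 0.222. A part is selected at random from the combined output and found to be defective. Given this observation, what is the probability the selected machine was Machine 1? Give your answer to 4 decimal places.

Posterior probability ≈ 0.3462

P(defective|M1) = 0.296; P(defective|M2) = 0.337; P(defective|M3) = 0.222.
Prior × likelihood for each source: 0.333333·0.296=0.09867, 0.333333·0.337=0.1123, 0.333333·0.222=0.07400. Summing gives P(defective) = 0.28500.
P(Machine 1 | defective) = 0.09867 / 0.28500 = 0.3462.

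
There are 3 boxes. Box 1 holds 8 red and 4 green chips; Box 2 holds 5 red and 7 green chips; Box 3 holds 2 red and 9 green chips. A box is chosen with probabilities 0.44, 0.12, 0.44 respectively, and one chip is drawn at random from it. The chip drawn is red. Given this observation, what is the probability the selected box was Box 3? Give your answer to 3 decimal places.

Posterior probability ≈ 0.189

P(red|Box 1) = 0.6667; P(red|Box 2) = 0.4167; P(red|Box 3) = 0.1818.
Prior × likelihood for each source: 0.44·0.6667=0.2933, 0.12·0.4167=0.05000, 0.44·0.1818=0.08000. Summing gives P(red) = 0.42333.
P(Box 3 | red) = 0.08000 / 0.42333 = 0.189.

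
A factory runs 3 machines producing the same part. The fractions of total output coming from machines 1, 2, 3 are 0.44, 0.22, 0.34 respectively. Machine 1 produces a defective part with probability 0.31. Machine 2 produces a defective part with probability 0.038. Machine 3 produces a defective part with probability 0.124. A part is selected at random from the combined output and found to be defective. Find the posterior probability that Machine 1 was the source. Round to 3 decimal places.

Posterior probability ≈ 0.730

Tabulate prior·likelihood by source: [1] prior 0.44, lik 0.31, product 0.1364; [2] prior 0.22, lik 0.038, product 0.008360; [3] prior 0.34, lik 0.124, product 0.04216.
Normalizing constant = 0.18692; the posterior for Machine 1 is its product over the sum, 0.1364/0.18692 = 0.730.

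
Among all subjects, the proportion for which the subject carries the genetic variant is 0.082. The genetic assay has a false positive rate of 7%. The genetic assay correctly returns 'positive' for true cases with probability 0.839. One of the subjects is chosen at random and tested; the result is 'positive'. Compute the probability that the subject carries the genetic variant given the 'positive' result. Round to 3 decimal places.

P(H | E) ≈ 0.517

Write H for 'the subject carries the genetic variant'. Prior odds H:¬H = 0.082/0.918 = 0.089325. For the 'positive' outcome, the likelihood ratio is 0.839/0.07 = 11.986.
Posterior odds = 0.089325 × 11.986 = 1.0706, so P(H|E) = 1.0706/(1+1.0706) = 0.517.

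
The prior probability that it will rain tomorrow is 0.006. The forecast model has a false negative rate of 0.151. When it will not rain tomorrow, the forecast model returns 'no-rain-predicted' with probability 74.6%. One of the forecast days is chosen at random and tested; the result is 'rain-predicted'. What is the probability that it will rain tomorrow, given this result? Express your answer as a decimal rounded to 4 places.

Let H be the event that it will rain tomorrow. P(H) = 0.006, so P(¬H) = 0.994. With E the 'rain-predicted' result, P(E|H) = 0.849 and P(E|¬H) = 0.254.
P(E) = 0.849·0.006 + 0.254·0.994 = 0.0050940 + 0.25248 = 0.25757.
By Bayes' theorem, P(H|E) = 0.0050940 / 0.25757 = 0.0198.

P(H | E) ≈ 0.0198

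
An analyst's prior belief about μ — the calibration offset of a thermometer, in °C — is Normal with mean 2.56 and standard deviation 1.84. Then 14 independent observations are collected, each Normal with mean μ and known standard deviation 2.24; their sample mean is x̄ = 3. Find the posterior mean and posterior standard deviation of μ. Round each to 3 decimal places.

Posterior mean ≈ 2.958; posterior SD ≈ 0.569

Prior precision 1/τ₀² = 1/1.84² = 0.295369; data precision n/σ² = 14/2.24² = 2.79018.
Posterior precision = 0.295369 + 2.79018 = 3.08555, giving posterior SD = 1/√3.08555 = 0.569.
Posterior mean = (0.295369·2.56 + 2.79018·3) / 3.08555 = 2.958.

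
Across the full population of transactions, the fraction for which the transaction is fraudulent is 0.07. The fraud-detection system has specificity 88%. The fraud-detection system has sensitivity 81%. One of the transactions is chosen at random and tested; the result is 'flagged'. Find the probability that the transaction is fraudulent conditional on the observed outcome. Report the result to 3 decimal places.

P(H | E) ≈ 0.337

Let H be the event that the transaction is fraudulent. P(H) = 0.07, so P(¬H) = 0.93. With E the 'flagged' result, P(E|H) = 0.81 and P(E|¬H) = 0.12.
P(E) = 0.81·0.07 + 0.12·0.93 = 0.056700 + 0.11160 = 0.16830.
By Bayes' theorem, P(H|E) = 0.056700 / 0.16830 = 0.337.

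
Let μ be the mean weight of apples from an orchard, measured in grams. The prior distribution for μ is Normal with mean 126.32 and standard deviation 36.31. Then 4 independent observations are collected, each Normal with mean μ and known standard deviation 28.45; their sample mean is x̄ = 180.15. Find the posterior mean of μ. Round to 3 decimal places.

Prior precision 1/τ₀² = 1/36.31² = 0.00075849; data precision n/σ² = 4/28.45² = 0.00494192.
Posterior precision = 0.00075849 + 0.00494192 = 0.00570040.
Posterior mean = (0.00075849·126.32 + 0.00494192·180.15) / 0.00570040 = 172.987.

Posterior mean ≈ 172.987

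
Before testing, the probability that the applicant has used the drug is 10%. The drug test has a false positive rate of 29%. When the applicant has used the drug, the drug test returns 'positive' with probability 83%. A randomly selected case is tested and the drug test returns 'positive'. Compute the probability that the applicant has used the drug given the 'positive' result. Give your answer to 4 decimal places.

Write H for 'the applicant has used the drug'. Prior odds H:¬H = 0.1/0.9 = 0.11111. For the 'positive' outcome, the likelihood ratio is 0.83/0.29 = 2.8621.
Posterior odds = 0.11111 × 2.8621 = 0.31801, so P(H|E) = 0.31801/(1+0.31801) = 0.2413.

P(H | E) ≈ 0.2413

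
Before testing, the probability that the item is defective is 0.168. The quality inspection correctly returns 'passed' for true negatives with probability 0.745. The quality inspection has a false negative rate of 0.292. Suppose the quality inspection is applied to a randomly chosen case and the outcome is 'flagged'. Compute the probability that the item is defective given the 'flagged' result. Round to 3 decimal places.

P(H | E) ≈ 0.359

Let H be the event that the item is defective. P(H) = 0.168, so P(¬H) = 0.832. With E the 'flagged' result, P(E|H) = 0.708 and P(E|¬H) = 0.255.
P(E) = 0.708·0.168 + 0.255·0.832 = 0.11894 + 0.21216 = 0.33110.
By Bayes' theorem, P(H|E) = 0.11894 / 0.33110 = 0.359.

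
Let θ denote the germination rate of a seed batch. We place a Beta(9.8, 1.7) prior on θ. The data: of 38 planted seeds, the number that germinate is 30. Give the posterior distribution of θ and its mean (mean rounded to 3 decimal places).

Posterior: Beta(39.8, 9.7); mean ≈ 0.804

The binomial likelihood is conjugate to the Beta prior: with 30 successes and 8 failures, the posterior is Beta(9.8+30, 1.7+8) = Beta(39.8, 9.7).
Posterior mean = α/(α+β) = 39.8/49.5 = 0.804.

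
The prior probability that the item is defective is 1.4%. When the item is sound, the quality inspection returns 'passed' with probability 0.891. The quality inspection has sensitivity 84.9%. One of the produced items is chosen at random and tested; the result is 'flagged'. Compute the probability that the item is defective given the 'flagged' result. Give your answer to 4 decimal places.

Let H be the event that the item is defective. P(H) = 0.014, so P(¬H) = 0.986. With E the 'flagged' result, P(E|H) = 0.849 and P(E|¬H) = 0.109.
P(E) = 0.849·0.014 + 0.109·0.986 = 0.011886 + 0.10747 = 0.11936.
By Bayes' theorem, P(H|E) = 0.011886 / 0.11936 = 0.0996.

P(H | E) ≈ 0.0996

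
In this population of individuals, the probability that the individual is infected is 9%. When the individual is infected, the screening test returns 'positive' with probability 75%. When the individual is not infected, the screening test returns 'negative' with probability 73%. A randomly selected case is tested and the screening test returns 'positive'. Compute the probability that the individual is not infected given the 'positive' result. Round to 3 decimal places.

Let H be the event that the individual is infected. P(H) = 0.09, so P(¬H) = 0.91. With E the 'positive' result, P(E|H) = 0.75 and P(E|¬H) = 0.27.
P(E) = 0.75·0.09 + 0.27·0.91 = 0.067500 + 0.24570 = 0.31320.
By Bayes' theorem, P(H|E) = 0.067500 / 0.31320 = 0.216. Hence P(¬H|E) = 1 − 0.216 = 0.784.

P(¬H | E) ≈ 0.784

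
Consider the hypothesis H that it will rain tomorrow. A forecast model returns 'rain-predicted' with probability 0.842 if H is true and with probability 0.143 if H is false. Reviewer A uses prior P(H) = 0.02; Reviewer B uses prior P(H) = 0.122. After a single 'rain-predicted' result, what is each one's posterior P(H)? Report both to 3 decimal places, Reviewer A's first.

P('+'|H) = 0.842, P('+'|¬H) = 0.143.
Reviewer A: numerator 0.842·0.02 = 0.016840; evidence = 0.016840+0.143·0.98 = 0.15698; posterior = 0.107.
Reviewer B: numerator 0.842·0.122 = 0.10272; evidence = 0.10272+0.143·0.878 = 0.22828; posterior = 0.450.

Reviewer A: 0.107; Reviewer B: 0.450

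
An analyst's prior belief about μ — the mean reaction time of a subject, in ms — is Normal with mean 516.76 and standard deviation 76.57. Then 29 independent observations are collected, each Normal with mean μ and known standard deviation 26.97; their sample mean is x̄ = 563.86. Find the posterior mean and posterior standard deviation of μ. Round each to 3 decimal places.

Posterior mean ≈ 563.659; posterior SD ≈ 4.998

With known σ, the Normal prior is conjugate. Weight on the data is w = (n/σ²)/(n/σ² + 1/τ₀²) = 0.0398691/(0.0398691+0.00017056) = 0.99574.
Posterior mean = w·x̄ + (1−w)·μ₀ = 0.99574·563.86 + 0.0042598·516.76 = 563.659. Posterior variance = 1/(0.0398691+0.00017056) = 24.9753, so SD = 4.998.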